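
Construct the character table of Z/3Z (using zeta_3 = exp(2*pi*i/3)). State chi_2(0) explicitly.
Character table of Z/3Z (irreps indexed chi_0,...,chi_2 with chi_k(m) = zeta_3^(k*m), zeta_3 = exp(2*pi*i/3)):
  irrep \ class  {0} (size 1)  {1} (size 1)    {2} (size 1)  
  chi_0          1             1               1             
  chi_1          1             exp(2*I*pi/3)   exp(-2*I*pi/3)
  chi_2          1             exp(-2*I*pi/3)  exp(2*I*pi/3) 

Spot check: chi_2(0) = zeta_3^(2*0) = zeta_3^0 = 1.

Explanation: Z/3Z is abelian, so all 3 irreducible complex representations are 1-dimensional. They are given by chi_k(m) = zeta_3^(k*m) for k = 0,...,2. Row orthogonality: sum_m chi_k(m) conj(chi_l(m)) = 3 * [k = l].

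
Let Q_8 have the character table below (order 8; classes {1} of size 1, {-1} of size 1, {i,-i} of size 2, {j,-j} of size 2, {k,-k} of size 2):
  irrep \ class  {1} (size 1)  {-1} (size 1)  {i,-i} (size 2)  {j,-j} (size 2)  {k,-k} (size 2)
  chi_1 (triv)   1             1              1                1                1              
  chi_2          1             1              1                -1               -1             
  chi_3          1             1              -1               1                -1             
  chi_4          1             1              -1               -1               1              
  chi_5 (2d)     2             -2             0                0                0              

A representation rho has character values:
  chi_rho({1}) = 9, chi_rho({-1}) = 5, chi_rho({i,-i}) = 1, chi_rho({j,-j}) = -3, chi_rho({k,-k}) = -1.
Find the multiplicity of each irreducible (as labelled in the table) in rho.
Multiplicities: chi_1: 1, chi_2: 3, chi_3: 1, chi_4: 2, chi_5: 1.

Proof sketch: Use <chi_rho, chi> = (1/|G|) sum_C |C| * chi_rho(C) * conj(chi(C)) with |G| = 8 for each irreducible chi in the table:
  <chi_rho, chi_1> = (1/8)[1*(9)*conj(1) + 1*(5)*conj(1) + 2*(1)*conj(1) + 2*(-3)*conj(1) + 2*(-1)*conj(1)]
      = (1/8)[(9) + (5) + (2) + (-6) + (-2)] = 8/8 = 1
  <chi_rho, chi_2> = (1/8)[1*(9)*conj(1) + 1*(5)*conj(1) + 2*(1)*conj(1) + 2*(-3)*conj(-1) + 2*(-1)*conj(-1)]
      = (1/8)[(9) + (5) + (2) + (6) + (2)] = 24/8 = 3
  <chi_rho, chi_3> = (1/8)[1*(9)*conj(1) + 1*(5)*conj(1) + 2*(1)*conj(-1) + 2*(-3)*conj(1) + 2*(-1)*conj(-1)]
      = (1/8)[(9) + (5) + (-2) + (-6) + (2)] = 8/8 = 1
  <chi_rho, chi_4> = (1/8)[1*(9)*conj(1) + 1*(5)*conj(1) + 2*(1)*conj(-1) + 2*(-3)*conj(-1) + 2*(-1)*conj(1)]
      = (1/8)[(9) + (5) + (-2) + (6) + (-2)] = 16/8 = 2
  <chi_rho, chi_5> = (1/8)[1*(9)*conj(2) + 1*(5)*conj(-2) + 2*(1)*conj(0) + 2*(-3)*conj(0) + 2*(-1)*conj(0)]
      = (1/8)[(18) + (-10) + (0) + (0) + (0)] = 8/8 = 1
Dimension check: dim(rho) = sum (mult * dim) = 1*1 + 3*1 + 1*1 + 2*1 + 1*2 = 9 = chi_rho(e) = 9.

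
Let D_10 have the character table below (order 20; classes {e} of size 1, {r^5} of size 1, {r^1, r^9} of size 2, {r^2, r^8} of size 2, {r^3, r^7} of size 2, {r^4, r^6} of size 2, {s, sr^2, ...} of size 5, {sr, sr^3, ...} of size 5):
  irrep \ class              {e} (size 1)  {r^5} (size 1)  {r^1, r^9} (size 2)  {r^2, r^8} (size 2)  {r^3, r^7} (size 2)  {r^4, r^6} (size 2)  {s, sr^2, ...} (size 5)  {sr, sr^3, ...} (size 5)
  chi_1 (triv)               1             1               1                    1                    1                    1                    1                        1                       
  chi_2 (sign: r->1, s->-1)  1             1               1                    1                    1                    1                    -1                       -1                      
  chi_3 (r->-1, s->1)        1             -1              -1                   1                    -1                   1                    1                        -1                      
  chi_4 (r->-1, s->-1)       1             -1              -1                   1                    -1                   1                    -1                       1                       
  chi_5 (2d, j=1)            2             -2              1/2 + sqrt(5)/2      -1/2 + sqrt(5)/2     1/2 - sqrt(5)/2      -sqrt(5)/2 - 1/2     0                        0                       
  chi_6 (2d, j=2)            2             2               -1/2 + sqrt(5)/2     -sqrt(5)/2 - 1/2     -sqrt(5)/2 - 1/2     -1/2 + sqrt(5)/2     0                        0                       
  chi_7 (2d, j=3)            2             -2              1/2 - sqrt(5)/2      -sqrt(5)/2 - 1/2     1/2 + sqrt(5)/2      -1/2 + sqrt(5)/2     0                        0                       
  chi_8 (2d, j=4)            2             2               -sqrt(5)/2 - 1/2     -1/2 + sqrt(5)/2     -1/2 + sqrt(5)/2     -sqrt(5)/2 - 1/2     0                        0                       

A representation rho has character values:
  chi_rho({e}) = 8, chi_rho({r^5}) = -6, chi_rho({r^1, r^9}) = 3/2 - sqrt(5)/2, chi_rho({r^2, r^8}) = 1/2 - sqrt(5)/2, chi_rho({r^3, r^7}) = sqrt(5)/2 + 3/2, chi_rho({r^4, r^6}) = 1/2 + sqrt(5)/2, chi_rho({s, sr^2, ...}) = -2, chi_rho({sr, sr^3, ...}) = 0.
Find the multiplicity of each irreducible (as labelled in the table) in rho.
Multiplicities: chi_1: 0, chi_2: 1, chi_3: 0, chi_4: 1, chi_5: 1, chi_6: 0, chi_7: 2, chi_8: 0.

Derivation: Use <chi_rho, chi> = (1/|G|) sum_C |C| * chi_rho(C) * conj(chi(C)) with |G| = 20 for each irreducible chi in the table:
  <chi_rho, chi_1> = (1/20)[1*(8)*conj(1) + 1*(-6)*conj(1) + 2*(3/2 - sqrt(5)/2)*conj(1) + 2*(1/2 - sqrt(5)/2)*conj(1) + 2*(sqrt(5)/2 + 3/2)*conj(1) + 2*(1/2 + sqrt(5)/2)*conj(1) + 5*(-2)*conj(1) + 5*(0)*conj(1)]
      = (1/20)[(8) + (-6) + (3 - sqrt(5)) + (1 - sqrt(5)) + (sqrt(5) + 3) + (1 + sqrt(5)) + (-10) + (0)] = 0/20 = 0
  <chi_rho, chi_2> = (1/20)[1*(8)*conj(1) + 1*(-6)*conj(1) + 2*(3/2 - sqrt(5)/2)*conj(1) + 2*(1/2 - sqrt(5)/2)*conj(1) + 2*(sqrt(5)/2 + 3/2)*conj(1) + 2*(1/2 + sqrt(5)/2)*conj(1) + 5*(-2)*conj(-1) + 5*(0)*conj(-1)]
      = (1/20)[(8) + (-6) + (3 - sqrt(5)) + (1 - sqrt(5)) + (sqrt(5) + 3) + (1 + sqrt(5)) + (10) + (0)] = 20/20 = 1
  <chi_rho, chi_3> = (1/20)[1*(8)*conj(1) + 1*(-6)*conj(-1) + 2*(3/2 - sqrt(5)/2)*conj(-1) + 2*(1/2 - sqrt(5)/2)*conj(1) + 2*(sqrt(5)/2 + 3/2)*conj(-1) + 2*(1/2 + sqrt(5)/2)*conj(1) + 5*(-2)*conj(1) + 5*(0)*conj(-1)]
      = (1/20)[(8) + (6) + (-3 + sqrt(5)) + (1 - sqrt(5)) + (-3 - sqrt(5)) + (1 + sqrt(5)) + (-10) + (0)] = 0/20 = 0
  <chi_rho, chi_4> = (1/20)[1*(8)*conj(1) + 1*(-6)*conj(-1) + 2*(3/2 - sqrt(5)/2)*conj(-1) + 2*(1/2 - sqrt(5)/2)*conj(1) + 2*(sqrt(5)/2 + 3/2)*conj(-1) + 2*(1/2 + sqrt(5)/2)*conj(1) + 5*(-2)*conj(-1) + 5*(0)*conj(1)]
      = (1/20)[(8) + (6) + (-3 + sqrt(5)) + (1 - sqrt(5)) + (-3 - sqrt(5)) + (1 + sqrt(5)) + (10) + (0)] = 20/20 = 1
  <chi_rho, chi_5> = (1/20)[1*(8)*conj(2) + 1*(-6)*conj(-2) + 2*(3/2 - sqrt(5)/2)*conj(1/2 + sqrt(5)/2) + 2*(1/2 - sqrt(5)/2)*conj(-1/2 + sqrt(5)/2) + 2*(sqrt(5)/2 + 3/2)*conj(1/2 - sqrt(5)/2) + 2*(1/2 + sqrt(5)/2)*conj(-sqrt(5)/2 - 1/2) + 5*(-2)*conj(0) + 5*(0)*conj(0)]
      = (1/20)[(16) + (12) + (-1 + sqrt(5)) + (-3 + sqrt(5)) + (-sqrt(5) - 1) + (-3 - sqrt(5)) + (0) + (0)] = 20/20 = 1
  <chi_rho, chi_6> = (1/20)[1*(8)*conj(2) + 1*(-6)*conj(2) + 2*(3/2 - sqrt(5)/2)*conj(-1/2 + sqrt(5)/2) + 2*(1/2 - sqrt(5)/2)*conj(-sqrt(5)/2 - 1/2) + 2*(sqrt(5)/2 + 3/2)*conj(-sqrt(5)/2 - 1/2) + 2*(1/2 + sqrt(5)/2)*conj(-1/2 + sqrt(5)/2) + 5*(-2)*conj(0) + 5*(0)*conj(0)]
      = (1/20)[(16) + (-12) + (-4 + 2*sqrt(5)) + (2) + (-2*sqrt(5) - 4) + (2) + (0) + (0)] = 0/20 = 0
  <chi_rho, chi_7> = (1/20)[1*(8)*conj(2) + 1*(-6)*conj(-2) + 2*(3/2 - sqrt(5)/2)*conj(1/2 - sqrt(5)/2) + 2*(1/2 - sqrt(5)/2)*conj(-sqrt(5)/2 - 1/2) + 2*(sqrt(5)/2 + 3/2)*conj(1/2 + sqrt(5)/2) + 2*(1/2 + sqrt(5)/2)*conj(-1/2 + sqrt(5)/2) + 5*(-2)*conj(0) + 5*(0)*conj(0)]
      = (1/20)[(16) + (12) + (4 - 2*sqrt(5)) + (2) + (4 + 2*sqrt(5)) + (2) + (0) + (0)] = 40/20 = 2
  <chi_rho, chi_8> = (1/20)[1*(8)*conj(2) + 1*(-6)*conj(2) + 2*(3/2 - sqrt(5)/2)*conj(-sqrt(5)/2 - 1/2) + 2*(1/2 - sqrt(5)/2)*conj(-1/2 + sqrt(5)/2) + 2*(sqrt(5)/2 + 3/2)*conj(-1/2 + sqrt(5)/2) + 2*(1/2 + sqrt(5)/2)*conj(-sqrt(5)/2 - 1/2) + 5*(-2)*conj(0) + 5*(0)*conj(0)]
      = (1/20)[(16) + (-12) + (1 - sqrt(5)) + (-3 + sqrt(5)) + (1 + sqrt(5)) + (-3 - sqrt(5)) + (0) + (0)] = 0/20 = 0
Dimension check: dim(rho) = sum (mult * dim) = 0*1 + 1*1 + 0*1 + 1*1 + 1*2 + 0*2 + 2*2 + 0*2 = 8 = chi_rho(e) = 8.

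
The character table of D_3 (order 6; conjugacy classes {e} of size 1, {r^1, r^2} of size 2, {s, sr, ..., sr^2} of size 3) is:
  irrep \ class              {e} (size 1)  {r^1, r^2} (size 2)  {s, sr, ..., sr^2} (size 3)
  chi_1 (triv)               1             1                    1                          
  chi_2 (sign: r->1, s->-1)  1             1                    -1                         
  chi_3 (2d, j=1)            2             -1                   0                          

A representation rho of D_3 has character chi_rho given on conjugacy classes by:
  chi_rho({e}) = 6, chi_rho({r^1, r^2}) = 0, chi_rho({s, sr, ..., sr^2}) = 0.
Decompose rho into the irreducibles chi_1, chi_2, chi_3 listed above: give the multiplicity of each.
Multiplicities: chi_1: 1, chi_2: 1, chi_3: 2.

Solution. Use <chi_rho, chi> = (1/|G|) sum_C |C| * chi_rho(C) * conj(chi(C)) with |G| = 6 for each irreducible chi in the table:
  <chi_rho, chi_1> = (1/6)[1*(6)*conj(1) + 2*(0)*conj(1) + 3*(0)*conj(1)]
      = (1/6)[(6) + (0) + (0)] = 6/6 = 1
  <chi_rho, chi_2> = (1/6)[1*(6)*conj(1) + 2*(0)*conj(1) + 3*(0)*conj(-1)]
      = (1/6)[(6) + (0) + (0)] = 6/6 = 1
  <chi_rho, chi_3> = (1/6)[1*(6)*conj(2) + 2*(0)*conj(-1) + 3*(0)*conj(0)]
      = (1/6)[(12) + (0) + (0)] = 12/6 = 2
Dimension check: dim(rho) = sum (mult * dim) = 1*1 + 1*1 + 2*2 = 6 = chi_rho(e) = 6.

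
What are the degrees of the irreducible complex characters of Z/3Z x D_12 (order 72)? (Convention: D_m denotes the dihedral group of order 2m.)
Dimensions: 1, 1, 1, 1, 1, 1, 1, 1, 1, 1, 1, 1, 2, 2, 2, 2, 2, 2, 2, 2, 2, 2, 2, 2, 2, 2, 2

Derivation: There are 27 irreducibles (= number of conjugacy classes). Their dimensions d_i satisfy sum d_i^2 = |G| = 72: 1 + 1 + 1 + 1 + 1 + 1 + 1 + 1 + 1 + 1 + 1 + 1 + 4 + 4 + 4 + 4 + 4 + 4 + 4 + 4 + 4 + 4 + 4 + 4 + 4 + 4 + 4 = 72. (For the product with Z/3Z: each of the 3 1-dim characters of Z/3Z tensors with each irrep of D_12, giving 3 copies of each D_12-dimension.)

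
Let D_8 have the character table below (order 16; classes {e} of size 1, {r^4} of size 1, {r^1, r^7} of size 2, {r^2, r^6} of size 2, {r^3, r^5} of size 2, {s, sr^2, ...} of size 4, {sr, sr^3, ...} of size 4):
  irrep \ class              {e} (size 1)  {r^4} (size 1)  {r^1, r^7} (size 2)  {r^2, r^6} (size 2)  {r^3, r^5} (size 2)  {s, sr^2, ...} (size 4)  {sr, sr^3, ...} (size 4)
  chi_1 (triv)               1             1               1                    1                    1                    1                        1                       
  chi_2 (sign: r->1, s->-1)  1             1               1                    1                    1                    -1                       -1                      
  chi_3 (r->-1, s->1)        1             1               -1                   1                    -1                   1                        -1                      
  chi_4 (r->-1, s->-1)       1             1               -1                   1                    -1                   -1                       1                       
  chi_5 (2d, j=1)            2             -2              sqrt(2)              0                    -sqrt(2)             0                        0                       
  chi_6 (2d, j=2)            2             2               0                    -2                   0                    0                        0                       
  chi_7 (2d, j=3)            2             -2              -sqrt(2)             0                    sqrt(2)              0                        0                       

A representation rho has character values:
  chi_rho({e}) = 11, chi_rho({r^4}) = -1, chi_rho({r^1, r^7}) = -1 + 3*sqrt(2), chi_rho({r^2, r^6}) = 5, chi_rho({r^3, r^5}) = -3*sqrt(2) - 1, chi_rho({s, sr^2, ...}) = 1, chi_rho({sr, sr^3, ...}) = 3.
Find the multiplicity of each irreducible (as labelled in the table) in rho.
Multiplicities: chi_1: 2, chi_2: 0, chi_3: 1, chi_4: 2, chi_5: 3, chi_6: 0, chi_7: 0.

Working: Use <chi_rho, chi> = (1/|G|) sum_C |C| * chi_rho(C) * conj(chi(C)) with |G| = 16 for each irreducible chi in the table:
  <chi_rho, chi_1> = (1/16)[1*(11)*conj(1) + 1*(-1)*conj(1) + 2*(-1 + 3*sqrt(2))*conj(1) + 2*(5)*conj(1) + 2*(-3*sqrt(2) - 1)*conj(1) + 4*(1)*conj(1) + 4*(3)*conj(1)]
      = (1/16)[(11) + (-1) + (-2 + 6*sqrt(2)) + (10) + (-6*sqrt(2) - 2) + (4) + (12)] = 32/16 = 2
  <chi_rho, chi_2> = (1/16)[1*(11)*conj(1) + 1*(-1)*conj(1) + 2*(-1 + 3*sqrt(2))*conj(1) + 2*(5)*conj(1) + 2*(-3*sqrt(2) - 1)*conj(1) + 4*(1)*conj(-1) + 4*(3)*conj(-1)]
      = (1/16)[(11) + (-1) + (-2 + 6*sqrt(2)) + (10) + (-6*sqrt(2) - 2) + (-4) + (-12)] = 0/16 = 0
  <chi_rho, chi_3> = (1/16)[1*(11)*conj(1) + 1*(-1)*conj(1) + 2*(-1 + 3*sqrt(2))*conj(-1) + 2*(5)*conj(1) + 2*(-3*sqrt(2) - 1)*conj(-1) + 4*(1)*conj(1) + 4*(3)*conj(-1)]
      = (1/16)[(11) + (-1) + (2 - 6*sqrt(2)) + (10) + (2 + 6*sqrt(2)) + (4) + (-12)] = 16/16 = 1
  <chi_rho, chi_4> = (1/16)[1*(11)*conj(1) + 1*(-1)*conj(1) + 2*(-1 + 3*sqrt(2))*conj(-1) + 2*(5)*conj(1) + 2*(-3*sqrt(2) - 1)*conj(-1) + 4*(1)*conj(-1) + 4*(3)*conj(1)]
      = (1/16)[(11) + (-1) + (2 - 6*sqrt(2)) + (10) + (2 + 6*sqrt(2)) + (-4) + (12)] = 32/16 = 2
  <chi_rho, chi_5> = (1/16)[1*(11)*conj(2) + 1*(-1)*conj(-2) + 2*(-1 + 3*sqrt(2))*conj(sqrt(2)) + 2*(5)*conj(0) + 2*(-3*sqrt(2) - 1)*conj(-sqrt(2)) + 4*(1)*conj(0) + 4*(3)*conj(0)]
      = (1/16)[(22) + (2) + (12 - 2*sqrt(2)) + (0) + (2*sqrt(2) + 12) + (0) + (0)] = 48/16 = 3
  <chi_rho, chi_6> = (1/16)[1*(11)*conj(2) + 1*(-1)*conj(2) + 2*(-1 + 3*sqrt(2))*conj(0) + 2*(5)*conj(-2) + 2*(-3*sqrt(2) - 1)*conj(0) + 4*(1)*conj(0) + 4*(3)*conj(0)]
      = (1/16)[(22) + (-2) + (0) + (-20) + (0) + (0) + (0)] = 0/16 = 0
  <chi_rho, chi_7> = (1/16)[1*(11)*conj(2) + 1*(-1)*conj(-2) + 2*(-1 + 3*sqrt(2))*conj(-sqrt(2)) + 2*(5)*conj(0) + 2*(-3*sqrt(2) - 1)*conj(sqrt(2)) + 4*(1)*conj(0) + 4*(3)*conj(0)]
      = (1/16)[(22) + (2) + (-12 + 2*sqrt(2)) + (0) + (-12 - 2*sqrt(2)) + (0) + (0)] = 0/16 = 0
Dimension check: dim(rho) = sum (mult * dim) = 2*1 + 0*1 + 1*1 + 2*1 + 3*2 + 0*2 + 0*2 = 11 = chi_rho(e) = 11.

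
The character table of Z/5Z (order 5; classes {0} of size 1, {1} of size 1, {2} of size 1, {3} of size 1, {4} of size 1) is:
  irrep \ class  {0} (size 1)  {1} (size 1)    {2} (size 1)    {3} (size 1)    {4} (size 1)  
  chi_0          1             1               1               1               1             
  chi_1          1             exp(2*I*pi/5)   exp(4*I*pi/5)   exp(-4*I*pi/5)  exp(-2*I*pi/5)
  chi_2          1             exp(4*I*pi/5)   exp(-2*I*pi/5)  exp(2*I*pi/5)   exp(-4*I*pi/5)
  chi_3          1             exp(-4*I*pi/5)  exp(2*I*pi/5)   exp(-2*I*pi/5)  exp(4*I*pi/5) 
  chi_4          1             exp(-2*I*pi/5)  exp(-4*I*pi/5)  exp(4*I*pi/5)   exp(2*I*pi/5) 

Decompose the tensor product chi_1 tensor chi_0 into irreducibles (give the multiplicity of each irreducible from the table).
chi_1 tensor chi_0 = chi_1 (all other irreducibles have multiplicity 0).

Explanation: The character of a tensor product is the pointwise product (chi_1 * chi_0)(C) = chi_1(C) * chi_0(C):
  {0}: (1)*(1), {1}: (exp(2*I*pi/5))*(1), {2}: (exp(4*I*pi/5))*(1), {3}: (exp(-4*I*pi/5))*(1), {4}: (exp(-2*I*pi/5))*(1)
so (chi_1 * chi_0) takes values
  {0} -> 1, {1} -> exp(2*I*pi/5), {2} -> exp(4*I*pi/5), {3} -> exp(-4*I*pi/5), {4} -> exp(-2*I*pi/5).
Now take the inner product of this character with each irreducible chi from the table, <chi_1*chi_0, chi> = (1/5) sum_C |C| (chi_1*chi_0)(C) conj(chi(C)):
  <chi_1*chi_0, chi_0> = (1/5)[1*(1)*conj(1) + 1*(exp(2*I*pi/5))*conj(1) + 1*(exp(4*I*pi/5))*conj(1) + 1*(exp(-4*I*pi/5))*conj(1) + 1*(exp(-2*I*pi/5))*conj(1)]
      = (1/5)[(1) + (exp(2*I*pi/5)) + (exp(4*I*pi/5)) + (exp(-4*I*pi/5)) + (exp(-2*I*pi/5))] = 0/5 = 0
  <chi_1*chi_0, chi_1> = (1/5)[1*(1)*conj(1) + 1*(exp(2*I*pi/5))*conj(exp(2*I*pi/5)) + 1*(exp(4*I*pi/5))*conj(exp(4*I*pi/5)) + 1*(exp(-4*I*pi/5))*conj(exp(-4*I*pi/5)) + 1*(exp(-2*I*pi/5))*conj(exp(-2*I*pi/5))]
      = (1/5)[(1) + (1) + (1) + (1) + (1)] = 5/5 = 1
  <chi_1*chi_0, chi_2> = (1/5)[1*(1)*conj(1) + 1*(exp(2*I*pi/5))*conj(exp(4*I*pi/5)) + 1*(exp(4*I*pi/5))*conj(exp(-2*I*pi/5)) + 1*(exp(-4*I*pi/5))*conj(exp(2*I*pi/5)) + 1*(exp(-2*I*pi/5))*conj(exp(-4*I*pi/5))]
      = (1/5)[(1) + (exp(-2*I*pi/5)) + (exp(-4*I*pi/5)) + (exp(4*I*pi/5)) + (exp(2*I*pi/5))] = 0/5 = 0
  <chi_1*chi_0, chi_3> = (1/5)[1*(1)*conj(1) + 1*(exp(2*I*pi/5))*conj(exp(-4*I*pi/5)) + 1*(exp(4*I*pi/5))*conj(exp(2*I*pi/5)) + 1*(exp(-4*I*pi/5))*conj(exp(-2*I*pi/5)) + 1*(exp(-2*I*pi/5))*conj(exp(4*I*pi/5))]
      = (1/5)[(1) + (exp(-4*I*pi/5)) + (exp(2*I*pi/5)) + (exp(-2*I*pi/5)) + (exp(4*I*pi/5))] = 0/5 = 0
  <chi_1*chi_0, chi_4> = (1/5)[1*(1)*conj(1) + 1*(exp(2*I*pi/5))*conj(exp(-2*I*pi/5)) + 1*(exp(4*I*pi/5))*conj(exp(-4*I*pi/5)) + 1*(exp(-4*I*pi/5))*conj(exp(4*I*pi/5)) + 1*(exp(-2*I*pi/5))*conj(exp(2*I*pi/5))]
      = (1/5)[(1) + (exp(4*I*pi/5)) + (exp(-2*I*pi/5)) + (exp(2*I*pi/5)) + (exp(-4*I*pi/5))] = 0/5 = 0
(Exp terms are combined using exp(i*s)*conj(exp(i*t)) = exp(i*(s-t)), and sums of them are collapsed using the identity that for every m > 1 the m distinct m-th roots of unity sum to 0, e.g. 1 + exp(2*I*pi/3) + exp(-2*I*pi/3) = 0.)
Hence the multiplicities are chi_1: 1. Dimension check: dim(chi_1)*dim(chi_0) = 1*1 = 1 and sum (mult * dim) = 1*1 = 1.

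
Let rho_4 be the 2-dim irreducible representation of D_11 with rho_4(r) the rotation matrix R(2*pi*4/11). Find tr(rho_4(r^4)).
chi_{rho_4}(r^4) = 2*cos(2*pi*4*4/11) = -2*cos(pi/11)

Proof sketch: rho_4(r^4) is rotation by angle 2*pi*4*4/11, whose trace is 2*cos(2*pi*4*4/11) = -2*cos(pi/11).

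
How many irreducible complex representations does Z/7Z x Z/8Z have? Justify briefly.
56

Argument: The number of irreducible complex representations of a finite group equals its number of conjugacy classes. Z/7Z x Z/8Z is abelian of order 56, so every element is its own conjugacy class: 56 classes, so Z/7Z x Z/8Z (order 56) has exactly 56 irreducible complex representations.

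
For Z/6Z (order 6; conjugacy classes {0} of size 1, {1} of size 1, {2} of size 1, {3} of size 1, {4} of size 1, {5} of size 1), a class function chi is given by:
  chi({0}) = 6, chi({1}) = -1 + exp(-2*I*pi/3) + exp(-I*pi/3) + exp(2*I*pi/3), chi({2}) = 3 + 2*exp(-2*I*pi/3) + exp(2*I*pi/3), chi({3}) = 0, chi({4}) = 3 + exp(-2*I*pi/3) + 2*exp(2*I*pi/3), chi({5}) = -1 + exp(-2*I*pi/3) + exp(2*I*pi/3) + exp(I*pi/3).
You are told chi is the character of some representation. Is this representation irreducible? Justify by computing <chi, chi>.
Not irreducible (reducible): <chi, chi> = 8 > 1.

Details: <chi, chi> = (1/|G|) sum_C |C| * |chi(C)|^2 = (1/6)[1*|6|^2 + 1*|-1 + exp(-2*I*pi/3) + exp(-I*pi/3) + exp(2*I*pi/3)|^2 + 1*|3 + 2*exp(-2*I*pi/3) + exp(2*I*pi/3)|^2 + 1*|0|^2 + 1*|3 + exp(-2*I*pi/3) + 2*exp(2*I*pi/3)|^2 + 1*|-1 + exp(-2*I*pi/3) + exp(2*I*pi/3) + exp(I*pi/3)|^2]
  = (1/6)[(36) + (3) + (3) + (0) + (3) + (3)] = 48/6 = 8.
(Exp terms are combined using exp(i*s)*conj(exp(i*t)) = exp(i*(s-t)), and sums of them are collapsed using the identity that for every m > 1 the m distinct m-th roots of unity sum to 0, e.g. 1 + exp(2*I*pi/3) + exp(-2*I*pi/3) = 0.)
A character is irreducible iff <chi, chi> = 1, so this representation is reducible.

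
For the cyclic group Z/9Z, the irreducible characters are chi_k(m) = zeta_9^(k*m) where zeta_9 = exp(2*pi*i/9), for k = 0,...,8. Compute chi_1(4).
chi_1(4) = zeta_9^4 = exp(8*I*pi/9)

Proof sketch: chi_1(4) = zeta_9^(1*4) = zeta_9^4. Since zeta_9^9 = 1, this equals zeta_9^4 = exp(2*pi*i*4/9) = exp(8*I*pi/9).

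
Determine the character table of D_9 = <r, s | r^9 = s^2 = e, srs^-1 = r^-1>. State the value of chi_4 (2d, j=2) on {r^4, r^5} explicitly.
Conjugacy classes: {e} of size 1, {r^1, r^8} of size 2, {r^2, r^7} of size 2, {r^3, r^6} of size 2, {r^4, r^5} of size 2, {s, sr, ..., sr^8} of size 9.
Character table:
  irrep \ class              {e} (size 1)  {r^1, r^8} (size 2)  {r^2, r^7} (size 2)  {r^3, r^6} (size 2)  {r^4, r^5} (size 2)  {s, sr, ..., sr^8} (size 9)
  chi_1 (triv)               1             1                    1                    1                    1                    1                          
  chi_2 (sign: r->1, s->-1)  1             1                    1                    1                    1                    -1                         
  chi_3 (2d, j=1)            2             2*cos(2*pi/9)        2*cos(4*pi/9)        -1                   -2*cos(pi/9)         0                          
  chi_4 (2d, j=2)            2             2*cos(4*pi/9)        -2*cos(pi/9)         -1                   2*cos(2*pi/9)        0                          
  chi_5 (2d, j=3)            2             -1                   -1                   2                    -1                   0                          
  chi_6 (2d, j=4)            2             -2*cos(pi/9)         2*cos(2*pi/9)        -1                   2*cos(4*pi/9)        0                          

Spot check: chi_4 (2d, j=2) on {r^4, r^5} = 2*cos(2*pi/9).

Working: D_9 has order 2*9 = 18 with 6 conjugacy classes, hence 6 irreducibles. Sum of squared dims 1 + 1 + 4 + 4 + 4 + 4 = 18 = |G|. Linear characters come from the abelianisation; the 2-dimensional irreps have character r^k -> 2*cos(2*pi*j*k/9), reflections -> 0.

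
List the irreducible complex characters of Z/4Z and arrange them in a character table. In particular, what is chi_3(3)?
Character table of Z/4Z (irreps indexed chi_0,...,chi_3 with chi_k(m) = zeta_4^(k*m), zeta_4 = exp(2*pi*i/4)):
  irrep \ class  {0} (size 1)  {1} (size 1)  {2} (size 1)  {3} (size 1)
  chi_0          1             1             1             1           
  chi_1          1             I             -1            -I          
  chi_2          1             -1            1             -1          
  chi_3          1             -I            -1            I           

Spot check: chi_3(3) = zeta_4^(3*3) = zeta_4^9 = I.

Explanation: Z/4Z is abelian, so all 4 irreducible complex representations are 1-dimensional. They are given by chi_k(m) = zeta_4^(k*m) for k = 0,...,3. Row orthogonality: sum_m chi_k(m) conj(chi_l(m)) = 4 * [k = l].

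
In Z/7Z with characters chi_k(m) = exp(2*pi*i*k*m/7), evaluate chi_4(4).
chi_4(4) = zeta_7^16 = exp(4*I*pi/7)

Derivation: chi_4(4) = zeta_7^(4*4) = zeta_7^16. Since zeta_7^7 = 1, this equals zeta_7^2 = exp(2*pi*i*2/7) = exp(4*I*pi/7).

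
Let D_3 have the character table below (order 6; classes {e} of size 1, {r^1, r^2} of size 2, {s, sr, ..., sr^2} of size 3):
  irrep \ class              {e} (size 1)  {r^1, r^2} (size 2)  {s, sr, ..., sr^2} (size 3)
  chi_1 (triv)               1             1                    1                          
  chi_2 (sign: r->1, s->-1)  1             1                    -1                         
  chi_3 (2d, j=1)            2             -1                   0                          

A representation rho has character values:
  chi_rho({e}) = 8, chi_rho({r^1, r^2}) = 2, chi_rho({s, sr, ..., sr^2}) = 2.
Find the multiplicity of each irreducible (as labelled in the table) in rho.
Multiplicities: chi_1: 3, chi_2: 1, chi_3: 2.

Use <chi_rho, chi> = (1/|G|) sum_C |C| * chi_rho(C) * conj(chi(C)) with |G| = 6 for each irreducible chi in the table:
  <chi_rho, chi_1> = (1/6)[1*(8)*conj(1) + 2*(2)*conj(1) + 3*(2)*conj(1)]
      = (1/6)[(8) + (4) + (6)] = 18/6 = 3
  <chi_rho, chi_2> = (1/6)[1*(8)*conj(1) + 2*(2)*conj(1) + 3*(2)*conj(-1)]
      = (1/6)[(8) + (4) + (-6)] = 6/6 = 1
  <chi_rho, chi_3> = (1/6)[1*(8)*conj(2) + 2*(2)*conj(-1) + 3*(2)*conj(0)]
      = (1/6)[(16) + (-4) + (0)] = 12/6 = 2
Dimension check: dim(rho) = sum (mult * dim) = 3*1 + 1*1 + 2*2 = 8 = chi_rho(e) = 8.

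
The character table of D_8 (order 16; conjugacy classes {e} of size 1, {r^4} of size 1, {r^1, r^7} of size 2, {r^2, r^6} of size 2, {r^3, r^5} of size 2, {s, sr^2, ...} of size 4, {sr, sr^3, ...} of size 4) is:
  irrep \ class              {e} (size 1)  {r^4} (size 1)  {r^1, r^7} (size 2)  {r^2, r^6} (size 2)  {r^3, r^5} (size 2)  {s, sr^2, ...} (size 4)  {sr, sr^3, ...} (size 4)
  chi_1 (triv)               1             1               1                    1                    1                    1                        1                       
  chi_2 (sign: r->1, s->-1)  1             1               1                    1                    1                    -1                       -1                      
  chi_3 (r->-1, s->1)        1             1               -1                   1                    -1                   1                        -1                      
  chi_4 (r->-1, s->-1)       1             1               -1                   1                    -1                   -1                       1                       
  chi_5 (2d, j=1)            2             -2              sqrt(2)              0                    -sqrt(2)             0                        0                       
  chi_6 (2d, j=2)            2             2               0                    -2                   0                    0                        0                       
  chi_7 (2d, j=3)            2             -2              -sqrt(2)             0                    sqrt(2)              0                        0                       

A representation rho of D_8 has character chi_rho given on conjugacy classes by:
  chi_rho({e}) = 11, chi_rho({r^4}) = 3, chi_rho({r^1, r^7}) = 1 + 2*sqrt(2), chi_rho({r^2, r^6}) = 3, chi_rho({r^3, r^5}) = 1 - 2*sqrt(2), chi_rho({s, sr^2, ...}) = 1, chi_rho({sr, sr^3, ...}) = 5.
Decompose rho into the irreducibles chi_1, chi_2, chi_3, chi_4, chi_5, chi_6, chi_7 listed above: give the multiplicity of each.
Multiplicities: chi_1: 3, chi_2: 0, chi_3: 0, chi_4: 2, chi_5: 2, chi_6: 1, chi_7: 0.

Details: Use <chi_rho, chi> = (1/|G|) sum_C |C| * chi_rho(C) * conj(chi(C)) with |G| = 16 for each irreducible chi in the table:
  <chi_rho, chi_1> = (1/16)[1*(11)*conj(1) + 1*(3)*conj(1) + 2*(1 + 2*sqrt(2))*conj(1) + 2*(3)*conj(1) + 2*(1 - 2*sqrt(2))*conj(1) + 4*(1)*conj(1) + 4*(5)*conj(1)]
      = (1/16)[(11) + (3) + (2 + 4*sqrt(2)) + (6) + (2 - 4*sqrt(2)) + (4) + (20)] = 48/16 = 3
  <chi_rho, chi_2> = (1/16)[1*(11)*conj(1) + 1*(3)*conj(1) + 2*(1 + 2*sqrt(2))*conj(1) + 2*(3)*conj(1) + 2*(1 - 2*sqrt(2))*conj(1) + 4*(1)*conj(-1) + 4*(5)*conj(-1)]
      = (1/16)[(11) + (3) + (2 + 4*sqrt(2)) + (6) + (2 - 4*sqrt(2)) + (-4) + (-20)] = 0/16 = 0
  <chi_rho, chi_3> = (1/16)[1*(11)*conj(1) + 1*(3)*conj(1) + 2*(1 + 2*sqrt(2))*conj(-1) + 2*(3)*conj(1) + 2*(1 - 2*sqrt(2))*conj(-1) + 4*(1)*conj(1) + 4*(5)*conj(-1)]
      = (1/16)[(11) + (3) + (-4*sqrt(2) - 2) + (6) + (-2 + 4*sqrt(2)) + (4) + (-20)] = 0/16 = 0
  <chi_rho, chi_4> = (1/16)[1*(11)*conj(1) + 1*(3)*conj(1) + 2*(1 + 2*sqrt(2))*conj(-1) + 2*(3)*conj(1) + 2*(1 - 2*sqrt(2))*conj(-1) + 4*(1)*conj(-1) + 4*(5)*conj(1)]
      = (1/16)[(11) + (3) + (-4*sqrt(2) - 2) + (6) + (-2 + 4*sqrt(2)) + (-4) + (20)] = 32/16 = 2
  <chi_rho, chi_5> = (1/16)[1*(11)*conj(2) + 1*(3)*conj(-2) + 2*(1 + 2*sqrt(2))*conj(sqrt(2)) + 2*(3)*conj(0) + 2*(1 - 2*sqrt(2))*conj(-sqrt(2)) + 4*(1)*conj(0) + 4*(5)*conj(0)]
      = (1/16)[(22) + (-6) + (2*sqrt(2) + 8) + (0) + (8 - 2*sqrt(2)) + (0) + (0)] = 32/16 = 2
  <chi_rho, chi_6> = (1/16)[1*(11)*conj(2) + 1*(3)*conj(2) + 2*(1 + 2*sqrt(2))*conj(0) + 2*(3)*conj(-2) + 2*(1 - 2*sqrt(2))*conj(0) + 4*(1)*conj(0) + 4*(5)*conj(0)]
      = (1/16)[(22) + (6) + (0) + (-12) + (0) + (0) + (0)] = 16/16 = 1
  <chi_rho, chi_7> = (1/16)[1*(11)*conj(2) + 1*(3)*conj(-2) + 2*(1 + 2*sqrt(2))*conj(-sqrt(2)) + 2*(3)*conj(0) + 2*(1 - 2*sqrt(2))*conj(sqrt(2)) + 4*(1)*conj(0) + 4*(5)*conj(0)]
      = (1/16)[(22) + (-6) + (-8 - 2*sqrt(2)) + (0) + (-8 + 2*sqrt(2)) + (0) + (0)] = 0/16 = 0
Dimension check: dim(rho) = sum (mult * dim) = 3*1 + 0*1 + 0*1 + 2*1 + 2*2 + 1*2 + 0*2 = 11 = chi_rho(e) = 11.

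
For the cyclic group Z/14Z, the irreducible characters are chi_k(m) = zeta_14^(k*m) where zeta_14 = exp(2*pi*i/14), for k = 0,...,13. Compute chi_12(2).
chi_12(2) = zeta_14^24 = exp(-4*I*pi/7)

Why: chi_12(2) = zeta_14^(12*2) = zeta_14^24. Since zeta_14^14 = 1, this equals zeta_14^10 = exp(2*pi*i*10/14) = exp(-4*I*pi/7).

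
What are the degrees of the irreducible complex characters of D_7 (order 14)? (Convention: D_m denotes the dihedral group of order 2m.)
Dimensions: 1, 1, 2, 2, 2

Why: There are 5 irreducibles (= number of conjugacy classes). Their dimensions d_i satisfy sum d_i^2 = |G| = 14: 1 + 1 + 4 + 4 + 4 = 14.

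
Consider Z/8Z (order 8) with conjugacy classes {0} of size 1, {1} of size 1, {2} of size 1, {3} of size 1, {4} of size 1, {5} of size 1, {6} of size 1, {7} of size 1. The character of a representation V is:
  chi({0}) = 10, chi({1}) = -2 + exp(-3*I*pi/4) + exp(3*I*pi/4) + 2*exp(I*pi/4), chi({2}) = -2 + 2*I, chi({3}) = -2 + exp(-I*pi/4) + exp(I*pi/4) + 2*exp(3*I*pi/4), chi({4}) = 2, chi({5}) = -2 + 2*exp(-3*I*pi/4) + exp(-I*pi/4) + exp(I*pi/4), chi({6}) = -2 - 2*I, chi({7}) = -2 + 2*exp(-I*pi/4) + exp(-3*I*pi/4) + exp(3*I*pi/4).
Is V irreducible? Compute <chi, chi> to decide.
Not irreducible (reducible): <chi, chi> = 18 > 1.

Working: <chi, chi> = (1/|G|) sum_C |C| * |chi(C)|^2 = (1/8)[1*|10|^2 + 1*|-2 + exp(-3*I*pi/4) + exp(3*I*pi/4) + 2*exp(I*pi/4)|^2 + 1*|-2 + 2*I|^2 + 1*|-2 + exp(-I*pi/4) + exp(I*pi/4) + 2*exp(3*I*pi/4)|^2 + 1*|2|^2 + 1*|-2 + 2*exp(-3*I*pi/4) + exp(-I*pi/4) + exp(I*pi/4)|^2 + 1*|-2 - 2*I|^2 + 1*|-2 + 2*exp(-I*pi/4) + exp(-3*I*pi/4) + exp(3*I*pi/4)|^2]
  = (1/8)[(100) + (6) + (8) + (6) + (4) + (6) + (8) + (6)] = 144/8 = 18.
(Exp terms are combined using exp(i*s)*conj(exp(i*t)) = exp(i*(s-t)), and sums of them are collapsed using the identity that for every m > 1 the m distinct m-th roots of unity sum to 0, e.g. 1 + exp(2*I*pi/3) + exp(-2*I*pi/3) = 0.)
A character is irreducible iff <chi, chi> = 1, so this representation is reducible.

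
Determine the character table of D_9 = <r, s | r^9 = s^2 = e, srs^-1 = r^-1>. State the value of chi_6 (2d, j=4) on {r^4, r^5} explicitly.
Conjugacy classes: {e} of size 1, {r^1, r^8} of size 2, {r^2, r^7} of size 2, {r^3, r^6} of size 2, {r^4, r^5} of size 2, {s, sr, ..., sr^8} of size 9.
Character table:
  irrep \ class              {e} (size 1)  {r^1, r^8} (size 2)  {r^2, r^7} (size 2)  {r^3, r^6} (size 2)  {r^4, r^5} (size 2)  {s, sr, ..., sr^8} (size 9)
  chi_1 (triv)               1             1                    1                    1                    1                    1                          
  chi_2 (sign: r->1, s->-1)  1             1                    1                    1                    1                    -1                         
  chi_3 (2d, j=1)            2             2*cos(2*pi/9)        2*cos(4*pi/9)        -1                   -2*cos(pi/9)         0                          
  chi_4 (2d, j=2)            2             2*cos(4*pi/9)        -2*cos(pi/9)         -1                   2*cos(2*pi/9)        0                          
  chi_5 (2d, j=3)            2             -1                   -1                   2                    -1                   0                          
  chi_6 (2d, j=4)            2             -2*cos(pi/9)         2*cos(2*pi/9)        -1                   2*cos(4*pi/9)        0                          

Spot check: chi_6 (2d, j=4) on {r^4, r^5} = 2*cos(4*pi/9).

Working: D_9 has order 2*9 = 18 with 6 conjugacy classes, hence 6 irreducibles. Sum of squared dims 1 + 1 + 4 + 4 + 4 + 4 = 18 = |G|. Linear characters come from the abelianisation; the 2-dimensional irreps have character r^k -> 2*cos(2*pi*j*k/9), reflections -> 0.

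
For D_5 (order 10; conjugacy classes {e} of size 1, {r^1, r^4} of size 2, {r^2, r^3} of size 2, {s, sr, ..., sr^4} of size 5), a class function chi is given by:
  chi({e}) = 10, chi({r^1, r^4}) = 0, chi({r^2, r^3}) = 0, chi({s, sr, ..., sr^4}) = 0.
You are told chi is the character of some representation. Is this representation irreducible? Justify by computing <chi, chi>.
Not irreducible (reducible): <chi, chi> = 10 > 1.

Solution. <chi, chi> = (1/|G|) sum_C |C| * |chi(C)|^2 = (1/10)[1*|10|^2 + 2*|0|^2 + 2*|0|^2 + 5*|0|^2]
  = (1/10)[(100) + (0) + (0) + (0)] = 100/10 = 10.
A character is irreducible iff <chi, chi> = 1, so this representation is reducible.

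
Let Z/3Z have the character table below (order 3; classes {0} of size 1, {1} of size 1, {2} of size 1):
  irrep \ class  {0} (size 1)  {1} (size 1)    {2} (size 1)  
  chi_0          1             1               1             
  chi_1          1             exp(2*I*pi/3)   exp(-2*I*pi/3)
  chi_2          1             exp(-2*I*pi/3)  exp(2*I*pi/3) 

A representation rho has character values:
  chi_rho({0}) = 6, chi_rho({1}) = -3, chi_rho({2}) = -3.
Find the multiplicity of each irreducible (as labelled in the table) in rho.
Multiplicities: chi_0: 0, chi_1: 3, chi_2: 3.

Argument: Use <chi_rho, chi> = (1/|G|) sum_C |C| * chi_rho(C) * conj(chi(C)) with |G| = 3 for each irreducible chi in the table:
  <chi_rho, chi_0> = (1/3)[1*(6)*conj(1) + 1*(-3)*conj(1) + 1*(-3)*conj(1)]
      = (1/3)[(6) + (-3) + (-3)] = 0/3 = 0
  <chi_rho, chi_1> = (1/3)[1*(6)*conj(1) + 1*(-3)*conj(exp(2*I*pi/3)) + 1*(-3)*conj(exp(-2*I*pi/3))]
      = (1/3)[(6) + (3 + 3*exp(2*I*pi/3)) + (3 + 3*exp(-2*I*pi/3))] = 9/3 = 3
  <chi_rho, chi_2> = (1/3)[1*(6)*conj(1) + 1*(-3)*conj(exp(-2*I*pi/3)) + 1*(-3)*conj(exp(2*I*pi/3))]
      = (1/3)[(6) + (3 + 3*exp(-2*I*pi/3)) + (3 + 3*exp(2*I*pi/3))] = 9/3 = 3
(Exp terms are combined using exp(i*s)*conj(exp(i*t)) = exp(i*(s-t)), and sums of them are collapsed using the identity that for every m > 1 the m distinct m-th roots of unity sum to 0, e.g. 1 + exp(2*I*pi/3) + exp(-2*I*pi/3) = 0.)
Dimension check: dim(rho) = sum (mult * dim) = 0*1 + 3*1 + 3*1 = 6 = chi_rho(e) = 6.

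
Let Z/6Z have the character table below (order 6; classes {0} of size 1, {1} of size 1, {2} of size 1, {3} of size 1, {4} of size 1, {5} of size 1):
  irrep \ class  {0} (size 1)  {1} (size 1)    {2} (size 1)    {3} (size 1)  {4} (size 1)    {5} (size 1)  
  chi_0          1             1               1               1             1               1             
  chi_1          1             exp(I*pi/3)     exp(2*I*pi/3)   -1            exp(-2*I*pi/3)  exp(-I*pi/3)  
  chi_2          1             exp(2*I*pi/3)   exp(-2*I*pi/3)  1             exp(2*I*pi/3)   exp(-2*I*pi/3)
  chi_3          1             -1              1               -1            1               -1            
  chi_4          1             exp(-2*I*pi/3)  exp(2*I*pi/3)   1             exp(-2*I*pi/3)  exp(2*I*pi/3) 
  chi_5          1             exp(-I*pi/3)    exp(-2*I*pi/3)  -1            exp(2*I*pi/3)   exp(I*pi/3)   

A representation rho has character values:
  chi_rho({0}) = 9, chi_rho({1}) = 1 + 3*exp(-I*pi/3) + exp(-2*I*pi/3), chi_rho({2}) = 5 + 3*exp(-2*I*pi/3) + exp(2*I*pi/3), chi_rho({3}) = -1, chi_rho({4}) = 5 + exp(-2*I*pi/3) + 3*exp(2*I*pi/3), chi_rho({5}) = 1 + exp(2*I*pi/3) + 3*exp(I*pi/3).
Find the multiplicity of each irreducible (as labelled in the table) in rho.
Multiplicities: chi_0: 3, chi_1: 0, chi_2: 0, chi_3: 2, chi_4: 1, chi_5: 3.

Proof sketch: Use <chi_rho, chi> = (1/|G|) sum_C |C| * chi_rho(C) * conj(chi(C)) with |G| = 6 for each irreducible chi in the table:
  <chi_rho, chi_0> = (1/6)[1*(9)*conj(1) + 1*(1 + 3*exp(-I*pi/3) + exp(-2*I*pi/3))*conj(1) + 1*(5 + 3*exp(-2*I*pi/3) + exp(2*I*pi/3))*conj(1) + 1*(-1)*conj(1) + 1*(5 + exp(-2*I*pi/3) + 3*exp(2*I*pi/3))*conj(1) + 1*(1 + exp(2*I*pi/3) + 3*exp(I*pi/3))*conj(1)]
      = (1/6)[(9) + (1 + 3*exp(-I*pi/3) + exp(-2*I*pi/3)) + (5 + 3*exp(-2*I*pi/3) + exp(2*I*pi/3)) + (-1) + (5 + exp(-2*I*pi/3) + 3*exp(2*I*pi/3)) + (1 + exp(2*I*pi/3) + 3*exp(I*pi/3))] = 18/6 = 3
  <chi_rho, chi_1> = (1/6)[1*(9)*conj(1) + 1*(1 + 3*exp(-I*pi/3) + exp(-2*I*pi/3))*conj(exp(I*pi/3)) + 1*(5 + 3*exp(-2*I*pi/3) + exp(2*I*pi/3))*conj(exp(2*I*pi/3)) + 1*(-1)*conj(-1) + 1*(5 + exp(-2*I*pi/3) + 3*exp(2*I*pi/3))*conj(exp(-2*I*pi/3)) + 1*(1 + exp(2*I*pi/3) + 3*exp(I*pi/3))*conj(exp(-I*pi/3))]
      = (1/6)[(9) + (-1 + 3*exp(-2*I*pi/3) + exp(-I*pi/3)) + (1 + 5*exp(-2*I*pi/3) + 3*exp(2*I*pi/3)) + (1) + (1 + 3*exp(-2*I*pi/3) + 5*exp(2*I*pi/3)) + (-1 + exp(I*pi/3) + 3*exp(2*I*pi/3))] = 0/6 = 0
  <chi_rho, chi_2> = (1/6)[1*(9)*conj(1) + 1*(1 + 3*exp(-I*pi/3) + exp(-2*I*pi/3))*conj(exp(2*I*pi/3)) + 1*(5 + 3*exp(-2*I*pi/3) + exp(2*I*pi/3))*conj(exp(-2*I*pi/3)) + 1*(-1)*conj(1) + 1*(5 + exp(-2*I*pi/3) + 3*exp(2*I*pi/3))*conj(exp(2*I*pi/3)) + 1*(1 + exp(2*I*pi/3) + 3*exp(I*pi/3))*conj(exp(-2*I*pi/3))]
      = (1/6)[(9) + (-4) + (3 + exp(-2*I*pi/3) + 5*exp(2*I*pi/3)) + (-1) + (3 + 5*exp(-2*I*pi/3) + exp(2*I*pi/3)) + (-4)] = 0/6 = 0
  <chi_rho, chi_3> = (1/6)[1*(9)*conj(1) + 1*(1 + 3*exp(-I*pi/3) + exp(-2*I*pi/3))*conj(-1) + 1*(5 + 3*exp(-2*I*pi/3) + exp(2*I*pi/3))*conj(1) + 1*(-1)*conj(-1) + 1*(5 + exp(-2*I*pi/3) + 3*exp(2*I*pi/3))*conj(1) + 1*(1 + exp(2*I*pi/3) + 3*exp(I*pi/3))*conj(-1)]
      = (1/6)[(9) + (-1 - exp(-2*I*pi/3) - 3*exp(-I*pi/3)) + (5 + 3*exp(-2*I*pi/3) + exp(2*I*pi/3)) + (1) + (5 + exp(-2*I*pi/3) + 3*exp(2*I*pi/3)) + (-1 - 3*exp(I*pi/3) - exp(2*I*pi/3))] = 12/6 = 2
  <chi_rho, chi_4> = (1/6)[1*(9)*conj(1) + 1*(1 + 3*exp(-I*pi/3) + exp(-2*I*pi/3))*conj(exp(-2*I*pi/3)) + 1*(5 + 3*exp(-2*I*pi/3) + exp(2*I*pi/3))*conj(exp(2*I*pi/3)) + 1*(-1)*conj(1) + 1*(5 + exp(-2*I*pi/3) + 3*exp(2*I*pi/3))*conj(exp(-2*I*pi/3)) + 1*(1 + exp(2*I*pi/3) + 3*exp(I*pi/3))*conj(exp(2*I*pi/3))]
      = (1/6)[(9) + (1 + exp(2*I*pi/3) + 3*exp(I*pi/3)) + (1 + 5*exp(-2*I*pi/3) + 3*exp(2*I*pi/3)) + (-1) + (1 + 3*exp(-2*I*pi/3) + 5*exp(2*I*pi/3)) + (1 + 3*exp(-I*pi/3) + exp(-2*I*pi/3))] = 6/6 = 1
  <chi_rho, chi_5> = (1/6)[1*(9)*conj(1) + 1*(1 + 3*exp(-I*pi/3) + exp(-2*I*pi/3))*conj(exp(-I*pi/3)) + 1*(5 + 3*exp(-2*I*pi/3) + exp(2*I*pi/3))*conj(exp(-2*I*pi/3)) + 1*(-1)*conj(-1) + 1*(5 + exp(-2*I*pi/3) + 3*exp(2*I*pi/3))*conj(exp(2*I*pi/3)) + 1*(1 + exp(2*I*pi/3) + 3*exp(I*pi/3))*conj(exp(I*pi/3))]
      = (1/6)[(9) + (4) + (3 + exp(-2*I*pi/3) + 5*exp(2*I*pi/3)) + (1) + (3 + 5*exp(-2*I*pi/3) + exp(2*I*pi/3)) + (4)] = 18/6 = 3
(Exp terms are combined using exp(i*s)*conj(exp(i*t)) = exp(i*(s-t)), and sums of them are collapsed using the identity that for every m > 1 the m distinct m-th roots of unity sum to 0, e.g. 1 + exp(2*I*pi/3) + exp(-2*I*pi/3) = 0.)
Dimension check: dim(rho) = sum (mult * dim) = 3*1 + 0*1 + 0*1 + 2*1 + 1*1 + 3*1 = 9 = chi_rho(e) = 9.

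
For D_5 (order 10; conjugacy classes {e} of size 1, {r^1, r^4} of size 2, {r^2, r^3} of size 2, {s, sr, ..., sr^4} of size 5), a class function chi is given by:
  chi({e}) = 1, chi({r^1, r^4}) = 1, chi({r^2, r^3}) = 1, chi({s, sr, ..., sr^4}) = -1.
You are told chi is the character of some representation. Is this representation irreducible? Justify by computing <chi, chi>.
Irreducible: <chi, chi> = 1.

Argument: <chi, chi> = (1/|G|) sum_C |C| * |chi(C)|^2 = (1/10)[1*|1|^2 + 2*|1|^2 + 2*|1|^2 + 5*|-1|^2]
  = (1/10)[(1) + (2) + (2) + (5)] = 10/10 = 1.
A character is irreducible iff <chi, chi> = 1, so this representation is irreducible.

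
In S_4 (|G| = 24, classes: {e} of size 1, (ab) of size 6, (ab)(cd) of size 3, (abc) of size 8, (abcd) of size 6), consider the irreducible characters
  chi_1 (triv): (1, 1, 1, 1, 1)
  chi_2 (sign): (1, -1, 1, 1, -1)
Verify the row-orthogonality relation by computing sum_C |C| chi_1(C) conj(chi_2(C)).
Sum = 0; so <chi_1, chi_2> = 0 (distinct irreducibles are orthogonal).

Working: Compute term by term over conjugacy classes (|C| * chi_1(C) * conj(chi_2(C))):
  1*(1)*conj(1) + 6*(1)*conj(-1) + 3*(1)*conj(1) + 8*(1)*conj(1) + 6*(1)*conj(-1)
  = (1) + (-6) + (3) + (8) + (-6)
  = 0.
Dividing by |G| = 24 gives 0/24 = 0, matching the row-orthogonality relation <chi_1, chi_2> = [chi_1 = chi_2].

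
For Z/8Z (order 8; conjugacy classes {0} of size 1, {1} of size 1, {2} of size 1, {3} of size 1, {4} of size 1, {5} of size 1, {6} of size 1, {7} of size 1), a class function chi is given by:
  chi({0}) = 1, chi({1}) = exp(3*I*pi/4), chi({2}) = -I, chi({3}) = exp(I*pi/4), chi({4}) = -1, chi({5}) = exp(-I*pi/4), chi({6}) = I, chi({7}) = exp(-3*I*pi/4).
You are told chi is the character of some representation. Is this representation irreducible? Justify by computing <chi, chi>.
Irreducible: <chi, chi> = 1.

Details: <chi, chi> = (1/|G|) sum_C |C| * |chi(C)|^2 = (1/8)[1*|1|^2 + 1*|exp(3*I*pi/4)|^2 + 1*|-I|^2 + 1*|exp(I*pi/4)|^2 + 1*|-1|^2 + 1*|exp(-I*pi/4)|^2 + 1*|I|^2 + 1*|exp(-3*I*pi/4)|^2]
  = (1/8)[(1) + (1) + (1) + (1) + (1) + (1) + (1) + (1)] = 8/8 = 1.
(Exp terms are combined using exp(i*s)*conj(exp(i*t)) = exp(i*(s-t)), and sums of them are collapsed using the identity that for every m > 1 the m distinct m-th roots of unity sum to 0, e.g. 1 + exp(2*I*pi/3) + exp(-2*I*pi/3) = 0.)
A character is irreducible iff <chi, chi> = 1, so this representation is irreducible.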